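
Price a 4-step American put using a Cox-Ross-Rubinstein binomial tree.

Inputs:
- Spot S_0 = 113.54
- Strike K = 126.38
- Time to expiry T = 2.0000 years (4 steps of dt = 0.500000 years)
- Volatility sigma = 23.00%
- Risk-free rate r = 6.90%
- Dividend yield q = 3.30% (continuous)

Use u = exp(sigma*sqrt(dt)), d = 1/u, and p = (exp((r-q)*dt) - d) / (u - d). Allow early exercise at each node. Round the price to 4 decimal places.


dt = T/N = 0.500000
u = exp(sigma*sqrt(dt)) = 1.176607; d = 1/u = 0.849902
p = (exp((r-q)*dt) - d) / (u - d) = 0.515025
Discount per step: exp(-r*dt) = 0.966088
Stock lattice S(k, i) with i counting down-moves:
  k=0: S(0,0) = 113.5400
  k=1: S(1,0) = 133.5919; S(1,1) = 96.4978
  k=2: S(2,0) = 157.1851; S(2,1) = 113.5400; S(2,2) = 82.0137
  k=3: S(3,0) = 184.9451; S(3,1) = 133.5919; S(3,2) = 96.4978; S(3,3) = 69.7036
  k=4: S(4,0) = 217.6076; S(4,1) = 157.1851; S(4,2) = 113.5400; S(4,3) = 82.0137; S(4,4) = 59.2412
Terminal payoffs V(N, i) = max(K - S_T, 0):
  V(4,0) = 0.000000; V(4,1) = 0.000000; V(4,2) = 12.840000; V(4,3) = 44.366319; V(4,4) = 67.138817
Backward induction: V(k, i) = exp(-r*dt) * [p * V(k+1, i) + (1-p) * V(k+1, i+1)]; then take max(V_cont, immediate exercise) for American.
  V(3,0) = exp(-r*dt) * [p*0.000000 + (1-p)*0.000000] = 0.000000; exercise = 0.000000; V(3,0) = max -> 0.000000
  V(3,1) = exp(-r*dt) * [p*0.000000 + (1-p)*12.840000] = 6.015906; exercise = 0.000000; V(3,1) = max -> 6.015906
  V(3,2) = exp(-r*dt) * [p*12.840000 + (1-p)*44.366319] = 27.175554; exercise = 29.882159; V(3,2) = max -> 29.882159
  V(3,3) = exp(-r*dt) * [p*44.366319 + (1-p)*67.138817] = 53.531348; exercise = 56.676431; V(3,3) = max -> 56.676431
  V(2,0) = exp(-r*dt) * [p*0.000000 + (1-p)*6.015906] = 2.818624; exercise = 0.000000; V(2,0) = max -> 2.818624
  V(2,1) = exp(-r*dt) * [p*6.015906 + (1-p)*29.882159] = 16.993917; exercise = 12.840000; V(2,1) = max -> 16.993917
  V(2,2) = exp(-r*dt) * [p*29.882159 + (1-p)*56.676431] = 41.422686; exercise = 44.366319; V(2,2) = max -> 44.366319
  V(1,0) = exp(-r*dt) * [p*2.818624 + (1-p)*16.993917] = 9.364568; exercise = 0.000000; V(1,0) = max -> 9.364568
  V(1,1) = exp(-r*dt) * [p*16.993917 + (1-p)*44.366319] = 29.242376; exercise = 29.882159; V(1,1) = max -> 29.882159
  V(0,0) = exp(-r*dt) * [p*9.364568 + (1-p)*29.882159] = 18.660077; exercise = 12.840000; V(0,0) = max -> 18.660077

Answer: Price = V(0,0) = 18.6601


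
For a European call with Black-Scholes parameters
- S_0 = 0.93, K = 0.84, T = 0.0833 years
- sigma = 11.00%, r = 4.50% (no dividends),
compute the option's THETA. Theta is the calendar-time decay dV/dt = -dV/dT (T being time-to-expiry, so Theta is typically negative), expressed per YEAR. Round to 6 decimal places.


d1 = 3.3399095635; d2 = 3.3081616502
phi(d1) = 0.0015088063; exp(-qT) = 1.0000000000; exp(-rT) = 0.9962585169
Theta = -S*exp(-qT)*phi(d1)*sigma/(2*sqrt(T)) - r*K*exp(-rT)*N(d2) + q*S*exp(-qT)*N(d1)
N(d1) = 0.9995809716; N(d2) = 0.9995304471; sqrt(T) = 0.2886173938
Term 1 = -0.9300 * 1.0000000000 * 0.0015088063 * 0.1100 / (2 * 0.2886173938) = -0.0002673971
Term 2 = -0.0450 * 0.8400 * 0.9962585169 * 0.9995304471 = -0.0376408892
Term 3 = 0 (no dividend yield, q = 0)
Theta = -0.0002673971 + (-0.0376408892) + (0.0000000000) = -0.037908

Answer: Theta = -0.037908


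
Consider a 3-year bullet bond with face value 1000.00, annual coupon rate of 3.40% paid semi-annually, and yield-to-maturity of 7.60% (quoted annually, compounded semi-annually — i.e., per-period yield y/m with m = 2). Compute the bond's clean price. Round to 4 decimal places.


Answer: Price = 889.1947

Derivation:
Coupon per period c = face * coupon_rate / m = 17.000000
Periods per year m = 2; per-period yield y/m = 0.038000
Number of cashflows N = 6
Cashflows (t years, CF_t, discount factor 1/(1+y/m)^(m*t), PV):
  t = 0.5000: CF_t = 17.000000, DF = 0.963391, PV = 16.377649
  t = 1.0000: CF_t = 17.000000, DF = 0.928122, PV = 15.778082
  t = 1.5000: CF_t = 17.000000, DF = 0.894145, PV = 15.200465
  t = 2.0000: CF_t = 17.000000, DF = 0.861411, PV = 14.643993
  t = 2.5000: CF_t = 17.000000, DF = 0.829876, PV = 14.107893
  t = 3.0000: CF_t = 1017.000000, DF = 0.799495, PV = 813.086653
Price P = sum_t PV_t = 889.194734


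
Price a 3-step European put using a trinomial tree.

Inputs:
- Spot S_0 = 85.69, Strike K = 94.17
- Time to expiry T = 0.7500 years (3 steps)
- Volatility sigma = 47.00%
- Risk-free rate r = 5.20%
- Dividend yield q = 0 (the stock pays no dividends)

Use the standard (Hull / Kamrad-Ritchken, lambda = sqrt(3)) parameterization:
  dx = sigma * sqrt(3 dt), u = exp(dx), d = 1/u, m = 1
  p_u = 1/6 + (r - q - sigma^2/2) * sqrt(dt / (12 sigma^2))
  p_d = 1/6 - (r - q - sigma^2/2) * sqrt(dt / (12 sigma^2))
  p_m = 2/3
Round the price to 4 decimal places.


dt = T/N = 0.250000; dx = sigma*sqrt(3*dt) = 0.407032
u = exp(dx) = 1.502352; d = 1/u = 0.665623
p_u = 0.148717, p_m = 0.666667, p_d = 0.184617
Discount per step: exp(-r*dt) = 0.987084
Stock lattice S(k, j) with j the centered position index:
  k=0: S(0,+0) = 85.6900
  k=1: S(1,-1) = 57.0372; S(1,+0) = 85.6900; S(1,+1) = 128.7366
  k=2: S(2,-2) = 37.9653; S(2,-1) = 57.0372; S(2,+0) = 85.6900; S(2,+1) = 128.7366; S(2,+2) = 193.4076
  k=3: S(3,-3) = 25.2706; S(3,-2) = 37.9653; S(3,-1) = 57.0372; S(3,+0) = 85.6900; S(3,+1) = 128.7366; S(3,+2) = 193.4076; S(3,+3) = 290.5664
Terminal payoffs V(N, j) = max(K - S_T, 0):
  V(3,-3) = 68.899434; V(3,-2) = 56.204713; V(3,-1) = 37.132771; V(3,+0) = 8.480000; V(3,+1) = 0.000000; V(3,+2) = 0.000000; V(3,+3) = 0.000000
Backward induction: V(k, j) = exp(-r*dt) * [p_u * V(k+1, j+1) + p_m * V(k+1, j) + p_d * V(k+1, j-1)]
  V(2,-2) = exp(-r*dt) * [p_u*37.132771 + p_m*56.204713 + p_d*68.899434] = 54.992487
  V(2,-1) = exp(-r*dt) * [p_u*8.480000 + p_m*37.132771 + p_d*56.204713] = 35.922586
  V(2,+0) = exp(-r*dt) * [p_u*0.000000 + p_m*8.480000 + p_d*37.132771] = 12.347104
  V(2,+1) = exp(-r*dt) * [p_u*0.000000 + p_m*0.000000 + p_d*8.480000] = 1.545329
  V(2,+2) = exp(-r*dt) * [p_u*0.000000 + p_m*0.000000 + p_d*0.000000] = 0.000000
  V(1,-1) = exp(-r*dt) * [p_u*12.347104 + p_m*35.922586 + p_d*54.992487] = 35.472984
  V(1,+0) = exp(-r*dt) * [p_u*1.545329 + p_m*12.347104 + p_d*35.922586] = 14.898188
  V(1,+1) = exp(-r*dt) * [p_u*0.000000 + p_m*1.545329 + p_d*12.347104] = 3.266954
  V(0,+0) = exp(-r*dt) * [p_u*3.266954 + p_m*14.898188 + p_d*35.472984] = 16.747740

Answer: Price = V(0,0) = 16.7477


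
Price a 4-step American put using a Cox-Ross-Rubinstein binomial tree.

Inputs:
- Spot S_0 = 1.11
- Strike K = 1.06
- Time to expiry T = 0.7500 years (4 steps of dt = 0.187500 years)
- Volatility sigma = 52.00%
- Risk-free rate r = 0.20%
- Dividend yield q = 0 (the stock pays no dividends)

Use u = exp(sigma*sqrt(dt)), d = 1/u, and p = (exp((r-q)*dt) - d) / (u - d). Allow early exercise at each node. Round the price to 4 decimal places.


Answer: Price = V(0,0) = 0.1650

Derivation:
dt = T/N = 0.187500
u = exp(sigma*sqrt(dt)) = 1.252531; d = 1/u = 0.798383
p = (exp((r-q)*dt) - d) / (u - d) = 0.444771
Discount per step: exp(-r*dt) = 0.999625
Stock lattice S(k, i) with i counting down-moves:
  k=0: S(0,0) = 1.1100
  k=1: S(1,0) = 1.3903; S(1,1) = 0.8862
  k=2: S(2,0) = 1.7414; S(2,1) = 1.1100; S(2,2) = 0.7075
  k=3: S(3,0) = 2.1812; S(3,1) = 1.3903; S(3,2) = 0.8862; S(3,3) = 0.5649
  k=4: S(4,0) = 2.7320; S(4,1) = 1.7414; S(4,2) = 1.1100; S(4,3) = 0.7075; S(4,4) = 0.4510
Terminal payoffs V(N, i) = max(K - S_T, 0):
  V(4,0) = 0.000000; V(4,1) = 0.000000; V(4,2) = 0.000000; V(4,3) = 0.352469; V(4,4) = 0.609008
Backward induction: V(k, i) = exp(-r*dt) * [p * V(k+1, i) + (1-p) * V(k+1, i+1)]; then take max(V_cont, immediate exercise) for American.
  V(3,0) = exp(-r*dt) * [p*0.000000 + (1-p)*0.000000] = 0.000000; exercise = 0.000000; V(3,0) = max -> 0.000000
  V(3,1) = exp(-r*dt) * [p*0.000000 + (1-p)*0.000000] = 0.000000; exercise = 0.000000; V(3,1) = max -> 0.000000
  V(3,2) = exp(-r*dt) * [p*0.000000 + (1-p)*0.352469] = 0.195627; exercise = 0.173795; V(3,2) = max -> 0.195627
  V(3,3) = exp(-r*dt) * [p*0.352469 + (1-p)*0.609008] = 0.494721; exercise = 0.495119; V(3,3) = max -> 0.495119
  V(2,0) = exp(-r*dt) * [p*0.000000 + (1-p)*0.000000] = 0.000000; exercise = 0.000000; V(2,0) = max -> 0.000000
  V(2,1) = exp(-r*dt) * [p*0.000000 + (1-p)*0.195627] = 0.108577; exercise = 0.000000; V(2,1) = max -> 0.108577
  V(2,2) = exp(-r*dt) * [p*0.195627 + (1-p)*0.495119] = 0.361778; exercise = 0.352469; V(2,2) = max -> 0.361778
  V(1,0) = exp(-r*dt) * [p*0.000000 + (1-p)*0.108577] = 0.060263; exercise = 0.000000; V(1,0) = max -> 0.060263
  V(1,1) = exp(-r*dt) * [p*0.108577 + (1-p)*0.361778] = 0.249068; exercise = 0.173795; V(1,1) = max -> 0.249068
  V(0,0) = exp(-r*dt) * [p*0.060263 + (1-p)*0.249068] = 0.165031; exercise = 0.000000; V(0,0) = max -> 0.165031


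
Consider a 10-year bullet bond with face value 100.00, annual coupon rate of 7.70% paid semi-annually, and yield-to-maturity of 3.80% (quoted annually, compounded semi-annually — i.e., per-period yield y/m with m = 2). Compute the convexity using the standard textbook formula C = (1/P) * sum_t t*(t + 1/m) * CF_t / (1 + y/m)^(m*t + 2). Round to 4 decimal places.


Answer: Convexity = 68.7541

Derivation:
Coupon per period c = face * coupon_rate / m = 3.850000
Periods per year m = 2; per-period yield y/m = 0.019000
Number of cashflows N = 20
Cashflows (t years, CF_t, discount factor 1/(1+y/m)^(m*t), PV):
  t = 0.5000: CF_t = 3.850000, DF = 0.981354, PV = 3.778214
  t = 1.0000: CF_t = 3.850000, DF = 0.963056, PV = 3.707766
  t = 1.5000: CF_t = 3.850000, DF = 0.945099, PV = 3.638632
  t = 2.0000: CF_t = 3.850000, DF = 0.927477, PV = 3.570787
  t = 2.5000: CF_t = 3.850000, DF = 0.910184, PV = 3.504207
  t = 3.0000: CF_t = 3.850000, DF = 0.893213, PV = 3.438869
  t = 3.5000: CF_t = 3.850000, DF = 0.876558, PV = 3.374749
  t = 4.0000: CF_t = 3.850000, DF = 0.860214, PV = 3.311824
  t = 4.5000: CF_t = 3.850000, DF = 0.844175, PV = 3.250073
  t = 5.0000: CF_t = 3.850000, DF = 0.828434, PV = 3.189473
  t = 5.5000: CF_t = 3.850000, DF = 0.812988, PV = 3.130003
  t = 6.0000: CF_t = 3.850000, DF = 0.797829, PV = 3.071641
  t = 6.5000: CF_t = 3.850000, DF = 0.782953, PV = 3.014368
  t = 7.0000: CF_t = 3.850000, DF = 0.768354, PV = 2.958163
  t = 7.5000: CF_t = 3.850000, DF = 0.754028, PV = 2.903006
  t = 8.0000: CF_t = 3.850000, DF = 0.739968, PV = 2.848878
  t = 8.5000: CF_t = 3.850000, DF = 0.726171, PV = 2.795758
  t = 9.0000: CF_t = 3.850000, DF = 0.712631, PV = 2.743629
  t = 9.5000: CF_t = 3.850000, DF = 0.699343, PV = 2.692472
  t = 10.0000: CF_t = 103.850000, DF = 0.686304, PV = 71.272636
Price P = sum_t PV_t = 132.195150
Convexity numerator sum_t t*(t + 1/m) * CF_t / (1+y/m)^(m*t + 2):
  t = 0.5000: term = 1.819316
  t = 1.0000: term = 5.356181
  t = 1.5000: term = 10.512622
  t = 2.0000: term = 17.194345
  t = 2.5000: term = 25.310615
  t = 3.0000: term = 34.774153
  t = 3.5000: term = 45.501018
  t = 4.0000: term = 57.410509
  t = 4.5000: term = 70.425060
  t = 5.0000: term = 84.470140
  t = 5.5000: term = 99.474159
  t = 6.0000: term = 115.368371
  t = 6.5000: term = 132.086784
  t = 7.0000: term = 149.566072
  t = 7.5000: term = 167.745490
  t = 8.0000: term = 186.566786
  t = 8.5000: term = 205.974126
  t = 9.0000: term = 225.914010
  t = 9.5000: term = 246.335198
  t = 10.0000: term = 7207.153167
Convexity = (1/P) * sum = 9088.958121 / 132.195150 = 68.754097


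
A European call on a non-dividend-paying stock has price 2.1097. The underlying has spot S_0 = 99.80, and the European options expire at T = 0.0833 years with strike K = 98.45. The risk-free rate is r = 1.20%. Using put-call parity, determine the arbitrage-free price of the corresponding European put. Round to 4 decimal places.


Put-call parity: C - P = S_0 * exp(-qT) - K * exp(-rT).
S_0 * exp(-qT) = 99.8000 * 1.00000000 = 99.80000000
K * exp(-rT) = 98.4500 * 0.99900090 = 98.35163855
P = C - S*exp(-qT) + K*exp(-rT)
P = 2.1097 - 99.80000000 + 98.35163855 = 0.6613

Answer: Put price = 0.6613


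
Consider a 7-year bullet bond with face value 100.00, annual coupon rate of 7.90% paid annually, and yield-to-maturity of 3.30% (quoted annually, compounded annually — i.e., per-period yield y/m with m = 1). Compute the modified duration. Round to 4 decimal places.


Answer: Modified duration = 5.6274

Derivation:
Coupon per period c = face * coupon_rate / m = 7.900000
Periods per year m = 1; per-period yield y/m = 0.033000
Number of cashflows N = 7
Cashflows (t years, CF_t, discount factor 1/(1+y/m)^(m*t), PV):
  t = 1.0000: CF_t = 7.900000, DF = 0.968054, PV = 7.647628
  t = 2.0000: CF_t = 7.900000, DF = 0.937129, PV = 7.403319
  t = 3.0000: CF_t = 7.900000, DF = 0.907192, PV = 7.166814
  t = 4.0000: CF_t = 7.900000, DF = 0.878211, PV = 6.937864
  t = 5.0000: CF_t = 7.900000, DF = 0.850156, PV = 6.716229
  t = 6.0000: CF_t = 7.900000, DF = 0.822997, PV = 6.501674
  t = 7.0000: CF_t = 107.900000, DF = 0.796705, PV = 85.964510
Price P = sum_t PV_t = 128.338038
First compute Macaulay numerator sum_t t * PV_t:
  t * PV_t at t = 1.0000: 7.647628
  t * PV_t at t = 2.0000: 14.806637
  t * PV_t at t = 3.0000: 21.500442
  t * PV_t at t = 4.0000: 27.751457
  t * PV_t at t = 5.0000: 33.581144
  t * PV_t at t = 6.0000: 39.010042
  t * PV_t at t = 7.0000: 601.751573
Macaulay duration D = 746.048923 / 128.338038 = 5.813155
Modified duration = D / (1 + y/m) = 5.813155 / (1 + 0.033000) = 5.627449


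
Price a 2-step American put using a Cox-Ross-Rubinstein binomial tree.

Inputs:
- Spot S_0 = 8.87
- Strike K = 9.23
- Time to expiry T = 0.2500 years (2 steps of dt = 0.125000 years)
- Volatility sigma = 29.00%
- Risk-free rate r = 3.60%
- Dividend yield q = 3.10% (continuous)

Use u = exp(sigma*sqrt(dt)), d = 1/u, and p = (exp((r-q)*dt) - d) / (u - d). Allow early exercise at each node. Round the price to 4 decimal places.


Answer: Price = V(0,0) = 0.7260

Derivation:
dt = T/N = 0.125000
u = exp(sigma*sqrt(dt)) = 1.107971; d = 1/u = 0.902551
p = (exp((r-q)*dt) - d) / (u - d) = 0.477433
Discount per step: exp(-r*dt) = 0.995510
Stock lattice S(k, i) with i counting down-moves:
  k=0: S(0,0) = 8.8700
  k=1: S(1,0) = 9.8277; S(1,1) = 8.0056
  k=2: S(2,0) = 10.8888; S(2,1) = 8.8700; S(2,2) = 7.2255
Terminal payoffs V(N, i) = max(K - S_T, 0):
  V(2,0) = 0.000000; V(2,1) = 0.360000; V(2,2) = 2.004519
Backward induction: V(k, i) = exp(-r*dt) * [p * V(k+1, i) + (1-p) * V(k+1, i+1)]; then take max(V_cont, immediate exercise) for American.
  V(1,0) = exp(-r*dt) * [p*0.000000 + (1-p)*0.360000] = 0.187279; exercise = 0.000000; V(1,0) = max -> 0.187279
  V(1,1) = exp(-r*dt) * [p*0.360000 + (1-p)*2.004519] = 1.213896; exercise = 1.224376; V(1,1) = max -> 1.224376
  V(0,0) = exp(-r*dt) * [p*0.187279 + (1-p)*1.224376] = 0.725957; exercise = 0.360000; V(0,0) = max -> 0.725957


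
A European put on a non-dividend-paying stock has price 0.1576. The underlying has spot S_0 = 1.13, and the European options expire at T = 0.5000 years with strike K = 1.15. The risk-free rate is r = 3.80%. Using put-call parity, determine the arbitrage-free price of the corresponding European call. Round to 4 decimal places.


Put-call parity: C - P = S_0 * exp(-qT) - K * exp(-rT).
S_0 * exp(-qT) = 1.1300 * 1.00000000 = 1.13000000
K * exp(-rT) = 1.1500 * 0.98117936 = 1.12835627
C = P + S*exp(-qT) - K*exp(-rT)
C = 0.1576 + 1.13000000 - 1.12835627 = 0.1592

Answer: Call price = 0.1592


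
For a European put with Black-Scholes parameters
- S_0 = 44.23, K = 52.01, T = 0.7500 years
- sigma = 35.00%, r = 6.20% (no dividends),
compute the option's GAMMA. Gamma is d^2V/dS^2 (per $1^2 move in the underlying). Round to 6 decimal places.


d1 = -0.2296046665; d2 = -0.5327135578
phi(d1) = 0.3885638842; exp(-qT) = 1.0000000000; exp(-rT) = 0.9545645606
Gamma = exp(-qT) * phi(d1) / (S * sigma * sqrt(T)) = 1.0000000000 * 0.3885638842 / (44.2300 * 0.3500 * 0.8660254038) = 0.028983

Answer: Gamma = 0.028983


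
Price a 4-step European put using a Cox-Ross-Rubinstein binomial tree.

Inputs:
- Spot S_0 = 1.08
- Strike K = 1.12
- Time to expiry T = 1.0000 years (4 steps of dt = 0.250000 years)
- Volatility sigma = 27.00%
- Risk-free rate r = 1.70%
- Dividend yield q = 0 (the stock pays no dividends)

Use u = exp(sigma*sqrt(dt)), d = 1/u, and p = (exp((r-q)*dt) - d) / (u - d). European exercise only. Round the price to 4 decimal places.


Answer: Price = V(0,0) = 0.1273

Derivation:
dt = T/N = 0.250000
u = exp(sigma*sqrt(dt)) = 1.144537; d = 1/u = 0.873716
p = (exp((r-q)*dt) - d) / (u - d) = 0.482028
Discount per step: exp(-r*dt) = 0.995759
Stock lattice S(k, i) with i counting down-moves:
  k=0: S(0,0) = 1.0800
  k=1: S(1,0) = 1.2361; S(1,1) = 0.9436
  k=2: S(2,0) = 1.4148; S(2,1) = 1.0800; S(2,2) = 0.8244
  k=3: S(3,0) = 1.6192; S(3,1) = 1.2361; S(3,2) = 0.9436; S(3,3) = 0.7203
  k=4: S(4,0) = 1.8533; S(4,1) = 1.4148; S(4,2) = 1.0800; S(4,3) = 0.8244; S(4,4) = 0.6294
Terminal payoffs V(N, i) = max(K - S_T, 0):
  V(4,0) = 0.000000; V(4,1) = 0.000000; V(4,2) = 0.040000; V(4,3) = 0.295550; V(4,4) = 0.490632
Backward induction: V(k, i) = exp(-r*dt) * [p * V(k+1, i) + (1-p) * V(k+1, i+1)].
  V(3,0) = exp(-r*dt) * [p*0.000000 + (1-p)*0.000000] = 0.000000
  V(3,1) = exp(-r*dt) * [p*0.000000 + (1-p)*0.040000] = 0.020631
  V(3,2) = exp(-r*dt) * [p*0.040000 + (1-p)*0.295550] = 0.171637
  V(3,3) = exp(-r*dt) * [p*0.295550 + (1-p)*0.490632] = 0.394915
  V(2,0) = exp(-r*dt) * [p*0.000000 + (1-p)*0.020631] = 0.010641
  V(2,1) = exp(-r*dt) * [p*0.020631 + (1-p)*0.171637] = 0.098429
  V(2,2) = exp(-r*dt) * [p*0.171637 + (1-p)*0.394915] = 0.286070
  V(1,0) = exp(-r*dt) * [p*0.010641 + (1-p)*0.098429] = 0.055875
  V(1,1) = exp(-r*dt) * [p*0.098429 + (1-p)*0.286070] = 0.194792
  V(0,0) = exp(-r*dt) * [p*0.055875 + (1-p)*0.194792] = 0.127288


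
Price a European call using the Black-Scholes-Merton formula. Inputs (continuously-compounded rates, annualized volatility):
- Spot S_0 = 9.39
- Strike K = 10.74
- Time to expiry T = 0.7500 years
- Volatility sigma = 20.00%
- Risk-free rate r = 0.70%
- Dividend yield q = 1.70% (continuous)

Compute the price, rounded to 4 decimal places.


d1 = (ln(S/K) + (r - q + 0.5*sigma^2) * T) / (sigma * sqrt(T)) = -0.73225217
d2 = d1 - sigma * sqrt(T) = -0.90545725
exp(-rT) = 0.99476376; exp(-qT) = 0.98733094
C = S_0 * exp(-qT) * N(d1) - K * exp(-rT) * N(d2)
N(d1) = 0.23200733; N(d2) = 0.18261160
C = 9.3900 * 0.98733094 * 0.23200733 - 10.7400 * 0.99476376 * 0.18261160 = 0.2000

Answer: Price = 0.2000


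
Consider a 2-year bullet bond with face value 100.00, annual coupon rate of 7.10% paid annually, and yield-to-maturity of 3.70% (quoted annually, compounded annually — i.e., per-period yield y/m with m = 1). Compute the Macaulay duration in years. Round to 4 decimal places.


Answer: Macaulay duration = 1.9357 years

Derivation:
Coupon per period c = face * coupon_rate / m = 7.100000
Periods per year m = 1; per-period yield y/m = 0.037000
Number of cashflows N = 2
Cashflows (t years, CF_t, discount factor 1/(1+y/m)^(m*t), PV):
  t = 1.0000: CF_t = 7.100000, DF = 0.964320, PV = 6.846673
  t = 2.0000: CF_t = 107.100000, DF = 0.929913, PV = 99.593721
Price P = sum_t PV_t = 106.440394
Macaulay numerator sum_t t * PV_t:
  t * PV_t at t = 1.0000: 6.846673
  t * PV_t at t = 2.0000: 199.187442
Macaulay duration D = (sum_t t * PV_t) / P = 206.034115 / 106.440394 = 1.935676


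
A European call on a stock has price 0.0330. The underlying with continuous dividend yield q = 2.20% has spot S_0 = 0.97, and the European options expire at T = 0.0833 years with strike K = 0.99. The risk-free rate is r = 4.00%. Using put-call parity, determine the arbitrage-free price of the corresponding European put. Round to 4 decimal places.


Answer: Put price = 0.0515

Derivation:
Put-call parity: C - P = S_0 * exp(-qT) - K * exp(-rT).
S_0 * exp(-qT) = 0.9700 * 0.99816908 = 0.96822401
K * exp(-rT) = 0.9900 * 0.99667354 = 0.98670681
P = C - S*exp(-qT) + K*exp(-rT)
P = 0.0330 - 0.96822401 + 0.98670681 = 0.0515


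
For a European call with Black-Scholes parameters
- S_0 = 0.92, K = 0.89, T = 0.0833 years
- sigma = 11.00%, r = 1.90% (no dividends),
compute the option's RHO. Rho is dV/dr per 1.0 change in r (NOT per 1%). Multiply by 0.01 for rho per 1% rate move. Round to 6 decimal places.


Answer: Rho = 0.063622

Derivation:
d1 = 1.1099586913; d2 = 1.0782107780
phi(d1) = 0.2154680411; exp(-qT) = 1.0000000000; exp(-rT) = 0.9984185518
N(d2) = 0.8595301484
Rho = K*T*exp(-rT)*N(d2) = 0.8900 * 0.0833 * 0.9984185518 * 0.8595301484 = 0.063622


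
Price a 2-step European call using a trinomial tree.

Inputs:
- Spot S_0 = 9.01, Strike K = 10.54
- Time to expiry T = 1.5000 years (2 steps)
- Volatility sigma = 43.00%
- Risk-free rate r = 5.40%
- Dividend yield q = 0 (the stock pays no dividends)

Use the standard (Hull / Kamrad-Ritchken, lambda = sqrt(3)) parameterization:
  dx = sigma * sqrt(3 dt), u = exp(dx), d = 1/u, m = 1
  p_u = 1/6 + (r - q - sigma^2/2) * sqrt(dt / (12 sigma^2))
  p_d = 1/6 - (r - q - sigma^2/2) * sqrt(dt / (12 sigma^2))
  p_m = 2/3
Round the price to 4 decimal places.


Answer: Price = V(0,0) = 1.6032

Derivation:
dt = T/N = 0.750000; dx = sigma*sqrt(3*dt) = 0.645000
u = exp(dx) = 1.905987; d = 1/u = 0.524663
p_u = 0.144312, p_m = 0.666667, p_d = 0.189021
Discount per step: exp(-r*dt) = 0.960309
Stock lattice S(k, j) with j the centered position index:
  k=0: S(0,+0) = 9.0100
  k=1: S(1,-1) = 4.7272; S(1,+0) = 9.0100; S(1,+1) = 17.1729
  k=2: S(2,-2) = 2.4802; S(2,-1) = 4.7272; S(2,+0) = 9.0100; S(2,+1) = 17.1729; S(2,+2) = 32.7314
Terminal payoffs V(N, j) = max(S_T - K, 0):
  V(2,-2) = 0.000000; V(2,-1) = 0.000000; V(2,+0) = 0.000000; V(2,+1) = 6.632943; V(2,+2) = 22.191407
Backward induction: V(k, j) = exp(-r*dt) * [p_u * V(k+1, j+1) + p_m * V(k+1, j) + p_d * V(k+1, j-1)]
  V(1,-1) = exp(-r*dt) * [p_u*0.000000 + p_m*0.000000 + p_d*0.000000] = 0.000000
  V(1,+0) = exp(-r*dt) * [p_u*6.632943 + p_m*0.000000 + p_d*0.000000] = 0.919221
  V(1,+1) = exp(-r*dt) * [p_u*22.191407 + p_m*6.632943 + p_d*0.000000] = 7.321828
  V(0,+0) = exp(-r*dt) * [p_u*7.321828 + p_m*0.919221 + p_d*0.000000] = 1.603180


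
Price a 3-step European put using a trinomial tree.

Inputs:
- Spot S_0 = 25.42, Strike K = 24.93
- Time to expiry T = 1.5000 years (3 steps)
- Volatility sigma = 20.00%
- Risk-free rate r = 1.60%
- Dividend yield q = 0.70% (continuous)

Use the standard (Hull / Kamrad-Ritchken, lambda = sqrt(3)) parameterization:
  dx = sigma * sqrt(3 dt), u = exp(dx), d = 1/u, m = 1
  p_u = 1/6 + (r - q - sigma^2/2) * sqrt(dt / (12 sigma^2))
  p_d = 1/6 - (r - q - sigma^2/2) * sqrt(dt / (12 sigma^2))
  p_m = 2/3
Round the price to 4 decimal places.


dt = T/N = 0.500000; dx = sigma*sqrt(3*dt) = 0.244949
u = exp(dx) = 1.277556; d = 1/u = 0.782744
p_u = 0.155440, p_m = 0.666667, p_d = 0.177893
Discount per step: exp(-r*dt) = 0.992032
Stock lattice S(k, j) with j the centered position index:
  k=0: S(0,+0) = 25.4200
  k=1: S(1,-1) = 19.8974; S(1,+0) = 25.4200; S(1,+1) = 32.4755
  k=2: S(2,-2) = 15.5746; S(2,-1) = 19.8974; S(2,+0) = 25.4200; S(2,+1) = 32.4755; S(2,+2) = 41.4892
  k=3: S(3,-3) = 12.1909; S(3,-2) = 15.5746; S(3,-1) = 19.8974; S(3,+0) = 25.4200; S(3,+1) = 32.4755; S(3,+2) = 41.4892; S(3,+3) = 53.0048
Terminal payoffs V(N, j) = max(K - S_T, 0):
  V(3,-3) = 12.739105; V(3,-2) = 9.355448; V(3,-1) = 5.032635; V(3,+0) = 0.000000; V(3,+1) = 0.000000; V(3,+2) = 0.000000; V(3,+3) = 0.000000
Backward induction: V(k, j) = exp(-r*dt) * [p_u * V(k+1, j+1) + p_m * V(k+1, j) + p_d * V(k+1, j-1)]
  V(2,-2) = exp(-r*dt) * [p_u*5.032635 + p_m*9.355448 + p_d*12.739105] = 9.211454
  V(2,-1) = exp(-r*dt) * [p_u*0.000000 + p_m*5.032635 + p_d*9.355448] = 4.979369
  V(2,+0) = exp(-r*dt) * [p_u*0.000000 + p_m*0.000000 + p_d*5.032635] = 0.888139
  V(2,+1) = exp(-r*dt) * [p_u*0.000000 + p_m*0.000000 + p_d*0.000000] = 0.000000
  V(2,+2) = exp(-r*dt) * [p_u*0.000000 + p_m*0.000000 + p_d*0.000000] = 0.000000
  V(1,-1) = exp(-r*dt) * [p_u*0.888139 + p_m*4.979369 + p_d*9.211454] = 5.055682
  V(1,+0) = exp(-r*dt) * [p_u*0.000000 + p_m*0.888139 + p_d*4.979369] = 1.466114
  V(1,+1) = exp(-r*dt) * [p_u*0.000000 + p_m*0.000000 + p_d*0.888139] = 0.156735
  V(0,+0) = exp(-r*dt) * [p_u*0.156735 + p_m*1.466114 + p_d*5.055682] = 1.885997

Answer: Price = V(0,0) = 1.8860


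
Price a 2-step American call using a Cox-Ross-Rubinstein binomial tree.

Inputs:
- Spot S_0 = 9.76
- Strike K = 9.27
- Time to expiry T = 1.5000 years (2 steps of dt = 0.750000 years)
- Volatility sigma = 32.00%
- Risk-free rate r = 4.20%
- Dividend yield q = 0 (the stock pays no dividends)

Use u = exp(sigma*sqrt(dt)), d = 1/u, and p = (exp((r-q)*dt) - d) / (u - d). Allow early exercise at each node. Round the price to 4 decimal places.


dt = T/N = 0.750000
u = exp(sigma*sqrt(dt)) = 1.319335; d = 1/u = 0.757957
p = (exp((r-q)*dt) - d) / (u - d) = 0.488163
Discount per step: exp(-r*dt) = 0.968991
Stock lattice S(k, i) with i counting down-moves:
  k=0: S(0,0) = 9.7600
  k=1: S(1,0) = 12.8767; S(1,1) = 7.3977
  k=2: S(2,0) = 16.9887; S(2,1) = 9.7600; S(2,2) = 5.6071
Terminal payoffs V(N, i) = max(S_T - K, 0):
  V(2,0) = 7.718704; V(2,1) = 0.490000; V(2,2) = 0.000000
Backward induction: V(k, i) = exp(-r*dt) * [p * V(k+1, i) + (1-p) * V(k+1, i+1)]; then take max(V_cont, immediate exercise) for American.
  V(1,0) = exp(-r*dt) * [p*7.718704 + (1-p)*0.490000] = 3.894167; exercise = 3.606714; V(1,0) = max -> 3.894167
  V(1,1) = exp(-r*dt) * [p*0.490000 + (1-p)*0.000000] = 0.231783; exercise = 0.000000; V(1,1) = max -> 0.231783
  V(0,0) = exp(-r*dt) * [p*3.894167 + (1-p)*0.231783] = 1.956997; exercise = 0.490000; V(0,0) = max -> 1.956997

Answer: Price = V(0,0) = 1.9570


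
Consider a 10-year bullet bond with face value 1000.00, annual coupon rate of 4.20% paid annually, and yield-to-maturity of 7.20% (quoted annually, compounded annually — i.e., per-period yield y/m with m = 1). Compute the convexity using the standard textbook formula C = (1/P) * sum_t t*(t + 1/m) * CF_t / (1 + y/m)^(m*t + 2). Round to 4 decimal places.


Coupon per period c = face * coupon_rate / m = 42.000000
Periods per year m = 1; per-period yield y/m = 0.072000
Number of cashflows N = 10
Cashflows (t years, CF_t, discount factor 1/(1+y/m)^(m*t), PV):
  t = 1.0000: CF_t = 42.000000, DF = 0.932836, PV = 39.179104
  t = 2.0000: CF_t = 42.000000, DF = 0.870183, PV = 36.547672
  t = 3.0000: CF_t = 42.000000, DF = 0.811738, PV = 34.092978
  t = 4.0000: CF_t = 42.000000, DF = 0.757218, PV = 31.803151
  t = 5.0000: CF_t = 42.000000, DF = 0.706360, PV = 29.667118
  t = 6.0000: CF_t = 42.000000, DF = 0.658918, PV = 27.674551
  t = 7.0000: CF_t = 42.000000, DF = 0.614662, PV = 25.815812
  t = 8.0000: CF_t = 42.000000, DF = 0.573379, PV = 24.081914
  t = 9.0000: CF_t = 42.000000, DF = 0.534868, PV = 22.464472
  t = 10.0000: CF_t = 1042.000000, DF = 0.498944, PV = 519.900057
Price P = sum_t PV_t = 791.226830
Convexity numerator sum_t t*(t + 1/m) * CF_t / (1+y/m)^(m*t + 2):
  t = 1.0000: term = 68.185955
  t = 2.0000: term = 190.818905
  t = 3.0000: term = 356.005420
  t = 4.0000: term = 553.491013
  t = 5.0000: term = 774.474366
  t = 6.0000: term = 1011.440403
  t = 7.0000: term = 1258.010451
  t = 8.0000: term = 1508.807844
  t = 9.0000: term = 1759.337505
  t = 10.0000: term = 49764.882139
Convexity = (1/P) * sum = 57245.454001 / 791.226830 = 72.350244

Answer: Convexity = 72.3502


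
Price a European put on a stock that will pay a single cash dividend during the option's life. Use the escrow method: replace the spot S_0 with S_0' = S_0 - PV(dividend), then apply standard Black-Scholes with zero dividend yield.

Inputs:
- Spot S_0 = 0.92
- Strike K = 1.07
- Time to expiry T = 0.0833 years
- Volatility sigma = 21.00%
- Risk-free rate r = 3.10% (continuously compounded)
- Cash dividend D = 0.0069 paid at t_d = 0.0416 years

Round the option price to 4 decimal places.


PV(D) = D * exp(-r * t_d) = 0.0069 * 0.99871123 = 0.00689111
S_0' = S_0 - PV(D) = 0.9200 - 0.00689111 = 0.91310889
d1 = (ln(S_0'/K) + (r + sigma^2/2)*T) / (sigma*sqrt(T)) = -2.54315465
d2 = d1 - sigma*sqrt(T) = -2.60376430
exp(-rT) = 0.99742103
N(-d1) = 0.99450717; N(-d2) = 0.99538969
P = K * exp(-rT) * N(-d2) - S_0' * N(-d1) = 1.0700 * 0.99742103 * 0.99538969 - 0.91310889 * 0.99450717 = 0.1542

Answer: Price = 0.1542


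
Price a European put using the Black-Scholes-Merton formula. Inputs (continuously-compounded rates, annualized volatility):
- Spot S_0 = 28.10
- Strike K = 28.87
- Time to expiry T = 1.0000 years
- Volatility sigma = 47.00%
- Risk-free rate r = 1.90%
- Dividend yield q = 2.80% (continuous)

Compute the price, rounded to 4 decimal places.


Answer: Price = 5.6859

Derivation:
d1 = (ln(S/K) + (r - q + 0.5*sigma^2) * T) / (sigma * sqrt(T)) = 0.15833315
d2 = d1 - sigma * sqrt(T) = -0.31166685
exp(-rT) = 0.98117936; exp(-qT) = 0.97238837
P = K * exp(-rT) * N(-d2) - S_0 * exp(-qT) * N(-d1)
N(-d1) = 0.43709714; N(-d2) = 0.62235314
P = 28.8700 * 0.98117936 * 0.62235314 - 28.1000 * 0.97238837 * 0.43709714 = 5.6859


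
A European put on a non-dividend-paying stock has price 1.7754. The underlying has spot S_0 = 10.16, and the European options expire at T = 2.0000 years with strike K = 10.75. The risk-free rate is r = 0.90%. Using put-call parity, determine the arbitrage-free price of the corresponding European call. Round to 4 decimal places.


Answer: Call price = 1.3772

Derivation:
Put-call parity: C - P = S_0 * exp(-qT) - K * exp(-rT).
S_0 * exp(-qT) = 10.1600 * 1.00000000 = 10.16000000
K * exp(-rT) = 10.7500 * 0.98216103 = 10.55823110
C = P + S*exp(-qT) - K*exp(-rT)
C = 1.7754 + 10.16000000 - 10.55823110 = 1.3772


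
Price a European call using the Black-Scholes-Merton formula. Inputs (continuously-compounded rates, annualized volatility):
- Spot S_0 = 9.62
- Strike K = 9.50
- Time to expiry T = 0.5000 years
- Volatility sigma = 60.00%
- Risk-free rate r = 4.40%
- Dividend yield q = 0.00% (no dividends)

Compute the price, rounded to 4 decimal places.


Answer: Price = 1.7572

Derivation:
d1 = (ln(S/K) + (r - q + 0.5*sigma^2) * T) / (sigma * sqrt(T)) = 0.29357298
d2 = d1 - sigma * sqrt(T) = -0.13069109
exp(-rT) = 0.97824024; exp(-qT) = 1.00000000
C = S_0 * exp(-qT) * N(d1) - K * exp(-rT) * N(d2)
N(d1) = 0.61545789; N(d2) = 0.44800984
C = 9.6200 * 1.00000000 * 0.61545789 - 9.5000 * 0.97824024 * 0.44800984 = 1.7572


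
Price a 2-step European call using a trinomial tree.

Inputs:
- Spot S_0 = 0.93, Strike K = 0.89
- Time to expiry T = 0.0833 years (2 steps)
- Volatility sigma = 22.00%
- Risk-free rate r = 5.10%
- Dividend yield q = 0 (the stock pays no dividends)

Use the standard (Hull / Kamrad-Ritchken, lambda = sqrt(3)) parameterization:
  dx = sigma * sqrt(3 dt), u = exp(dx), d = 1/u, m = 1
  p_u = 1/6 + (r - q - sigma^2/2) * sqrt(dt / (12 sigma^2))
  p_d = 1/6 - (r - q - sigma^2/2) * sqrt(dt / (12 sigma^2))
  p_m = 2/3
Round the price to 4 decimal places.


dt = T/N = 0.041650; dx = sigma*sqrt(3*dt) = 0.077766
u = exp(dx) = 1.080870; d = 1/u = 0.925181
p_u = 0.173843, p_m = 0.666667, p_d = 0.159490
Discount per step: exp(-r*dt) = 0.997878
Stock lattice S(k, j) with j the centered position index:
  k=0: S(0,+0) = 0.9300
  k=1: S(1,-1) = 0.8604; S(1,+0) = 0.9300; S(1,+1) = 1.0052
  k=2: S(2,-2) = 0.7960; S(2,-1) = 0.8604; S(2,+0) = 0.9300; S(2,+1) = 1.0052; S(2,+2) = 1.0865
Terminal payoffs V(N, j) = max(S_T - K, 0):
  V(2,-2) = 0.000000; V(2,-1) = 0.000000; V(2,+0) = 0.040000; V(2,+1) = 0.115209; V(2,+2) = 0.196500
Backward induction: V(k, j) = exp(-r*dt) * [p_u * V(k+1, j+1) + p_m * V(k+1, j) + p_d * V(k+1, j-1)]
  V(1,-1) = exp(-r*dt) * [p_u*0.040000 + p_m*0.000000 + p_d*0.000000] = 0.006939
  V(1,+0) = exp(-r*dt) * [p_u*0.115209 + p_m*0.040000 + p_d*0.000000] = 0.046596
  V(1,+1) = exp(-r*dt) * [p_u*0.196500 + p_m*0.115209 + p_d*0.040000] = 0.117097
  V(0,+0) = exp(-r*dt) * [p_u*0.117097 + p_m*0.046596 + p_d*0.006939] = 0.052416

Answer: Price = V(0,0) = 0.0524


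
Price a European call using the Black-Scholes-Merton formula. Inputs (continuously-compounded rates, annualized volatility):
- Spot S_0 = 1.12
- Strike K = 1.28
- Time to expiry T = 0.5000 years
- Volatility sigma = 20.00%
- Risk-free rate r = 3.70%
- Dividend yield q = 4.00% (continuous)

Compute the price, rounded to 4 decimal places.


d1 = (ln(S/K) + (r - q + 0.5*sigma^2) * T) / (sigma * sqrt(T)) = -0.88410546
d2 = d1 - sigma * sqrt(T) = -1.02552681
exp(-rT) = 0.98167007; exp(-qT) = 0.98019867
C = S_0 * exp(-qT) * N(d1) - K * exp(-rT) * N(d2)
N(d1) = 0.18831964; N(d2) = 0.15255734
C = 1.1200 * 0.98019867 * 0.18831964 - 1.2800 * 0.98167007 * 0.15255734 = 0.0150

Answer: Price = 0.0150


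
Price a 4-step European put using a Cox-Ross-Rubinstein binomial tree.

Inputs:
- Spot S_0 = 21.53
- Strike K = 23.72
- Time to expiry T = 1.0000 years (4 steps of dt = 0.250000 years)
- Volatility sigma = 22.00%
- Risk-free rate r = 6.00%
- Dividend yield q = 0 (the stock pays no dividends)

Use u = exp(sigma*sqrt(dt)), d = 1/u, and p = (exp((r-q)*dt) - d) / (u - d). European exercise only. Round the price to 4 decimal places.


dt = T/N = 0.250000
u = exp(sigma*sqrt(dt)) = 1.116278; d = 1/u = 0.895834
p = (exp((r-q)*dt) - d) / (u - d) = 0.541085
Discount per step: exp(-r*dt) = 0.985112
Stock lattice S(k, i) with i counting down-moves:
  k=0: S(0,0) = 21.5300
  k=1: S(1,0) = 24.0335; S(1,1) = 19.2873
  k=2: S(2,0) = 26.8280; S(2,1) = 21.5300; S(2,2) = 17.2782
  k=3: S(3,0) = 29.9475; S(3,1) = 24.0335; S(3,2) = 19.2873; S(3,3) = 15.4784
  k=4: S(4,0) = 33.4298; S(4,1) = 26.8280; S(4,2) = 21.5300; S(4,3) = 17.2782; S(4,4) = 13.8661
Terminal payoffs V(N, i) = max(K - S_T, 0):
  V(4,0) = 0.000000; V(4,1) = 0.000000; V(4,2) = 2.190000; V(4,3) = 6.441770; V(4,4) = 9.853896
Backward induction: V(k, i) = exp(-r*dt) * [p * V(k+1, i) + (1-p) * V(k+1, i+1)].
  V(3,0) = exp(-r*dt) * [p*0.000000 + (1-p)*0.000000] = 0.000000
  V(3,1) = exp(-r*dt) * [p*0.000000 + (1-p)*2.190000] = 0.990061
  V(3,2) = exp(-r*dt) * [p*2.190000 + (1-p)*6.441770] = 4.079546
  V(3,3) = exp(-r*dt) * [p*6.441770 + (1-p)*9.853896] = 7.888427
  V(2,0) = exp(-r*dt) * [p*0.000000 + (1-p)*0.990061] = 0.447589
  V(2,1) = exp(-r*dt) * [p*0.990061 + (1-p)*4.079546] = 2.372023
  V(2,2) = exp(-r*dt) * [p*4.079546 + (1-p)*7.888427] = 5.740738
  V(1,0) = exp(-r*dt) * [p*0.447589 + (1-p)*2.372023] = 1.310928
  V(1,1) = exp(-r*dt) * [p*2.372023 + (1-p)*5.740738] = 3.859646
  V(0,0) = exp(-r*dt) * [p*1.310928 + (1-p)*3.859646] = 2.443642

Answer: Price = V(0,0) = 2.4436


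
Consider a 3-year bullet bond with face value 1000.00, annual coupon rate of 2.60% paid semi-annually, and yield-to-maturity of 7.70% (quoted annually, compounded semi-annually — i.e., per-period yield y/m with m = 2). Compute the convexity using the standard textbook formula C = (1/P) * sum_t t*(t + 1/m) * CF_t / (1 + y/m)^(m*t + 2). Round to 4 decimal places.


Coupon per period c = face * coupon_rate / m = 13.000000
Periods per year m = 2; per-period yield y/m = 0.038500
Number of cashflows N = 6
Cashflows (t years, CF_t, discount factor 1/(1+y/m)^(m*t), PV):
  t = 0.5000: CF_t = 13.000000, DF = 0.962927, PV = 12.518055
  t = 1.0000: CF_t = 13.000000, DF = 0.927229, PV = 12.053977
  t = 1.5000: CF_t = 13.000000, DF = 0.892854, PV = 11.607103
  t = 2.0000: CF_t = 13.000000, DF = 0.859754, PV = 11.176797
  t = 2.5000: CF_t = 13.000000, DF = 0.827880, PV = 10.762443
  t = 3.0000: CF_t = 1013.000000, DF = 0.797188, PV = 807.551894
Price P = sum_t PV_t = 865.670268
Convexity numerator sum_t t*(t + 1/m) * CF_t / (1+y/m)^(m*t + 2):
  t = 0.5000: term = 5.803552
  t = 1.0000: term = 16.765195
  t = 1.5000: term = 32.287328
  t = 2.0000: term = 51.817249
  t = 2.5000: term = 74.844365
  t = 3.0000: term = 7862.247977
Convexity = (1/P) * sum = 8043.765666 / 865.670268 = 9.291951

Answer: Convexity = 9.2920


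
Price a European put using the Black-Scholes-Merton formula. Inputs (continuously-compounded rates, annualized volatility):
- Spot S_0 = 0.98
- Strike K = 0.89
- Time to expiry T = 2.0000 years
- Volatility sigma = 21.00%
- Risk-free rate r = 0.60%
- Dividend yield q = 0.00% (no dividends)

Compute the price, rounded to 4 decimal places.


Answer: Price = 0.0666

Derivation:
d1 = (ln(S/K) + (r - q + 0.5*sigma^2) * T) / (sigma * sqrt(T)) = 0.51326224
d2 = d1 - sigma * sqrt(T) = 0.21627739
exp(-rT) = 0.98807171; exp(-qT) = 1.00000000
P = K * exp(-rT) * N(-d2) - S_0 * exp(-qT) * N(-d1)
N(-d1) = 0.30388395; N(-d2) = 0.41438576
P = 0.8900 * 0.98807171 * 0.41438576 - 0.9800 * 1.00000000 * 0.30388395 = 0.0666


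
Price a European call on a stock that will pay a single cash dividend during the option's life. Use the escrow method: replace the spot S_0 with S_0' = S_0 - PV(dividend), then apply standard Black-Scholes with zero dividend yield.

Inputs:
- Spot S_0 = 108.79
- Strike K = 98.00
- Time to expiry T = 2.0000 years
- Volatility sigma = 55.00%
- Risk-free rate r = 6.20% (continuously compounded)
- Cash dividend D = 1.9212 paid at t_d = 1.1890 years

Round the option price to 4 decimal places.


Answer: Price = 40.5330

Derivation:
PV(D) = D * exp(-r * t_d) = 1.9212 * 0.92893362 = 1.78466726
S_0' = S_0 - PV(D) = 108.7900 - 1.78466726 = 107.00533274
d1 = (ln(S_0'/K) + (r + sigma^2/2)*T) / (sigma*sqrt(T)) = 0.66135208
d2 = d1 - sigma*sqrt(T) = -0.11646538
exp(-rT) = 0.88337984
N(d1) = 0.74580672; N(d2) = 0.45364186
C = S_0' * N(d1) - K * exp(-rT) * N(d2) = 107.00533274 * 0.74580672 - 98.0000 * 0.88337984 * 0.45364186 = 40.5330


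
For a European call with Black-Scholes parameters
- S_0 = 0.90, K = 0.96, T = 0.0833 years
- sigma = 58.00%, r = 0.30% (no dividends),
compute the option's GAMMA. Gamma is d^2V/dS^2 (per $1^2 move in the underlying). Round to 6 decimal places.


Answer: Gamma = 2.531212

Derivation:
d1 = -0.3003472836; d2 = -0.4677453720
phi(d1) = 0.3813480596; exp(-qT) = 1.0000000000; exp(-rT) = 0.9997501312
Gamma = exp(-qT) * phi(d1) / (S * sigma * sqrt(T)) = 1.0000000000 * 0.3813480596 / (0.9000 * 0.5800 * 0.2886173938) = 2.531212


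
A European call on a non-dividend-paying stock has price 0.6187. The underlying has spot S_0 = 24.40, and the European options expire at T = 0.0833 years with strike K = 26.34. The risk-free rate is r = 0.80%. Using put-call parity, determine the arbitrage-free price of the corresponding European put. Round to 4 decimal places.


Answer: Put price = 2.5412

Derivation:
Put-call parity: C - P = S_0 * exp(-qT) - K * exp(-rT).
S_0 * exp(-qT) = 24.4000 * 1.00000000 = 24.40000000
K * exp(-rT) = 26.3400 * 0.99933382 = 26.32245287
P = C - S*exp(-qT) + K*exp(-rT)
P = 0.6187 - 24.40000000 + 26.32245287 = 2.5412


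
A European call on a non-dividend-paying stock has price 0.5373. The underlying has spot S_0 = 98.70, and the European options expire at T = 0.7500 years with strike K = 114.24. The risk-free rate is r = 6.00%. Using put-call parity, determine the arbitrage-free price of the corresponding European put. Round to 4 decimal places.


Answer: Put price = 11.0505

Derivation:
Put-call parity: C - P = S_0 * exp(-qT) - K * exp(-rT).
S_0 * exp(-qT) = 98.7000 * 1.00000000 = 98.70000000
K * exp(-rT) = 114.2400 * 0.95599748 = 109.21315232
P = C - S*exp(-qT) + K*exp(-rT)
P = 0.5373 - 98.70000000 + 109.21315232 = 11.0505


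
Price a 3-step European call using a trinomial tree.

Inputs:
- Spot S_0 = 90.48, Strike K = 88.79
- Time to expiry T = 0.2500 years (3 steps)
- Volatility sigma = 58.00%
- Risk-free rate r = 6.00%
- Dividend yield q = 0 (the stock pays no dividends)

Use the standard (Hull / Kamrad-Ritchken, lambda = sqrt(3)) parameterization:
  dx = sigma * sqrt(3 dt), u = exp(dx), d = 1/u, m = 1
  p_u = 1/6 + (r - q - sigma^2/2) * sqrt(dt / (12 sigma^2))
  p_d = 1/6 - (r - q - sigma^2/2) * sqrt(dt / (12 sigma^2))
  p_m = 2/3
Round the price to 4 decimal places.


dt = T/N = 0.083333; dx = sigma*sqrt(3*dt) = 0.290000
u = exp(dx) = 1.336427; d = 1/u = 0.748264
p_u = 0.151121, p_m = 0.666667, p_d = 0.182213
Discount per step: exp(-r*dt) = 0.995012
Stock lattice S(k, j) with j the centered position index:
  k=0: S(0,+0) = 90.4800
  k=1: S(1,-1) = 67.7029; S(1,+0) = 90.4800; S(1,+1) = 120.9200
  k=2: S(2,-2) = 50.6596; S(2,-1) = 67.7029; S(2,+0) = 90.4800; S(2,+1) = 120.9200; S(2,+2) = 161.6008
  k=3: S(3,-3) = 37.9067; S(3,-2) = 50.6596; S(3,-1) = 67.7029; S(3,+0) = 90.4800; S(3,+1) = 120.9200; S(3,+2) = 161.6008; S(3,+3) = 215.9677
Terminal payoffs V(N, j) = max(S_T - K, 0):
  V(3,-3) = 0.000000; V(3,-2) = 0.000000; V(3,-1) = 0.000000; V(3,+0) = 1.690000; V(3,+1) = 32.129959; V(3,+2) = 72.810757; V(3,+3) = 127.177694
Backward induction: V(k, j) = exp(-r*dt) * [p_u * V(k+1, j+1) + p_m * V(k+1, j) + p_d * V(k+1, j-1)]
  V(2,-2) = exp(-r*dt) * [p_u*0.000000 + p_m*0.000000 + p_d*0.000000] = 0.000000
  V(2,-1) = exp(-r*dt) * [p_u*1.690000 + p_m*0.000000 + p_d*0.000000] = 0.254120
  V(2,+0) = exp(-r*dt) * [p_u*32.129959 + p_m*1.690000 + p_d*0.000000] = 5.952332
  V(2,+1) = exp(-r*dt) * [p_u*72.810757 + p_m*32.129959 + p_d*1.690000] = 32.567877
  V(2,+2) = exp(-r*dt) * [p_u*127.177694 + p_m*72.810757 + p_d*32.129959] = 73.247018
  V(1,-1) = exp(-r*dt) * [p_u*5.952332 + p_m*0.254120 + p_d*0.000000] = 1.063603
  V(1,+0) = exp(-r*dt) * [p_u*32.567877 + p_m*5.952332 + p_d*0.254120] = 8.891636
  V(1,+1) = exp(-r*dt) * [p_u*73.247018 + p_m*32.567877 + p_d*5.952332] = 33.696742
  V(0,+0) = exp(-r*dt) * [p_u*33.696742 + p_m*8.891636 + p_d*1.063603] = 11.157905

Answer: Price = V(0,0) = 11.1579
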